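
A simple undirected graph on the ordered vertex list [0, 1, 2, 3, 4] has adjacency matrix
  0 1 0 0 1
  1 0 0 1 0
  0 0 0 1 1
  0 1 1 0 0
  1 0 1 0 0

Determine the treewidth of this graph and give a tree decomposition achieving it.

Every bag has size at most 3, so the width is 3 − 1 = 2 and tw(G) ≤ 2. For the lower bound, G contains the cycle 0–4–2–3–1–0, so G is not a forest; only forests have treewidth ≤ 1, hence tw(G) ≥ 2. Combining the bounds, tw(G) = 2.

Treewidth 2.
One such decomposition:
Bags: B1 = {0, 2, 4}  B2 = {0, 2, 3}  B3 = {0, 1, 3}
Tree: B1–B2, B2–B3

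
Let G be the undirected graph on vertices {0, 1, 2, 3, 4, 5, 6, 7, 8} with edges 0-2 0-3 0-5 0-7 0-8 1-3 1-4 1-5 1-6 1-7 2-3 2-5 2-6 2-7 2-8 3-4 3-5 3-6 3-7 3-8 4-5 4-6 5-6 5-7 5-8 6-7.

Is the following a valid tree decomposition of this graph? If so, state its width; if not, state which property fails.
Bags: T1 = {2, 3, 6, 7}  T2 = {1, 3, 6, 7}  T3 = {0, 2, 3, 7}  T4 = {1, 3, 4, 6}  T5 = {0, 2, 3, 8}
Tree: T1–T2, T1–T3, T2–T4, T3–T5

No — vertex 5 appears in no bag.

A tree decomposition must satisfy three properties: every vertex lies in some bag; for every edge, both endpoints lie together in some bag; and for every vertex, the bags containing it form a connected subtree. Here vertex 5 appears in no bag, so the decomposition is invalid.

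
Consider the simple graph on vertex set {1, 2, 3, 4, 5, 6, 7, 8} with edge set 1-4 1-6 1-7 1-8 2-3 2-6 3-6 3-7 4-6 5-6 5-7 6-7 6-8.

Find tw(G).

2

A width-2 tree decomposition is:
Bags: B1 = {1, 6, 8}  B2 = {1, 6, 7}  B3 = {5, 6, 7}  B4 = {1, 4, 6}  B5 = {3, 6, 7}  B6 = {2, 3, 6}
Tree: B1–B2, B2–B3, B1–B4, B2–B5, B5–B6
Every bag has size at most 3, so the width is 3 − 1 = 2 and tw(G) ≤ 2. On the other hand G contains the 3-clique {1, 6, 8}. A clique must lie in a single bag of any decomposition, so no decomposition can have width below 2. Hence tw(G) = 2 exactly.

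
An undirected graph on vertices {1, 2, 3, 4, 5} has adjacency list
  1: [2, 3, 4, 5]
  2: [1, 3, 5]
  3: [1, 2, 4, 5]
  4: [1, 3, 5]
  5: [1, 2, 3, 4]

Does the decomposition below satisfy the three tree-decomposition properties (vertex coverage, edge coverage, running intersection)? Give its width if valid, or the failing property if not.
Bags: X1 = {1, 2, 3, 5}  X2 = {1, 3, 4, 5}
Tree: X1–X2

Checking the three conditions: (i) the bags cover all of {1, 2, 3, 4, 5}; (ii) for each edge, some bag contains both endpoints; (iii) the bags containing any fixed vertex form a subtree. All hold, so the decomposition is valid with width 4 − 1 = 3.

Yes; width 3.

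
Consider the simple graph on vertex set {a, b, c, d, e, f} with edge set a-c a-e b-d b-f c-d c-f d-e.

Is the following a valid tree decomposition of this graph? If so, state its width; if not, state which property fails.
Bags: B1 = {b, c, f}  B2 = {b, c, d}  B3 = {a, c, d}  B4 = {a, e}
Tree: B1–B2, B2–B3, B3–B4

No — edge (d,e) lies in no bag.

A tree decomposition must satisfy three properties: every vertex lies in some bag; for every edge, both endpoints lie together in some bag; and for every vertex, the bags containing it form a connected subtree. Here edge (d,e) lies in no bag, so the decomposition is invalid.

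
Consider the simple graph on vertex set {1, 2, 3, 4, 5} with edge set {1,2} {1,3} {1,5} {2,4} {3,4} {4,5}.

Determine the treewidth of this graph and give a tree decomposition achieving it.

Each bag holds 3 vertices, so the decomposition has width 2, which upper-bounds the treewidth. For the lower bound, G contains the cycle 5–1–2–4–5, so G is not a forest; only forests have treewidth ≤ 1, hence tw(G) ≥ 2. Combining the bounds, tw(G) = 2.

Treewidth 2.
Bags: B1 = {1, 4, 5}  B2 = {1, 2, 4}  B3 = {1, 3, 4}
Tree: B1–B2, B2–B3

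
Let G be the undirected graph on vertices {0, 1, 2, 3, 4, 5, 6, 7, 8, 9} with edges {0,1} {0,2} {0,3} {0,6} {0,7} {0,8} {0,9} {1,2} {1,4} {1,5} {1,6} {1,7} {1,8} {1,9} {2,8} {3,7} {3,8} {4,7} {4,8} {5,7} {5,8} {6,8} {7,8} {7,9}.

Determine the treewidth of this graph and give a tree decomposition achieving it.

Each bag holds 4 vertices, so the decomposition has width 3, which upper-bounds the treewidth. Conversely, {0, 1, 2, 8} is a clique of size 4, and the vertices of any clique must share a bag in every tree decomposition; so some bag has ≥ 4 vertices and tw(G) ≥ 3. Hence tw(G) = 3 exactly.

Treewidth 3.
Bags: B1 = {0, 3, 7, 8}  B2 = {0, 1, 7, 8}  B3 = {0, 1, 7, 9}  B4 = {0, 1, 2, 8}  B5 = {1, 4, 7, 8}  B6 = {1, 5, 7, 8}  B7 = {0, 1, 6, 8}
Tree: B1–B2, B2–B3, B2–B4, B2–B5, B5–B6, B2–B7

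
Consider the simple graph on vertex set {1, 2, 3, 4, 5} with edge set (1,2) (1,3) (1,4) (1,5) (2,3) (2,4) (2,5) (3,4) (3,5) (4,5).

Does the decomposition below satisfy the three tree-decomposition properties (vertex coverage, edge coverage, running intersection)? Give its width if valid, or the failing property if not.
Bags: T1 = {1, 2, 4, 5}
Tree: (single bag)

No — vertex 3 appears in no bag.

A tree decomposition must satisfy three properties: every vertex lies in some bag; for every edge, both endpoints lie together in some bag; and for every vertex, the bags containing it form a connected subtree. Here vertex 3 appears in no bag, so the decomposition is invalid.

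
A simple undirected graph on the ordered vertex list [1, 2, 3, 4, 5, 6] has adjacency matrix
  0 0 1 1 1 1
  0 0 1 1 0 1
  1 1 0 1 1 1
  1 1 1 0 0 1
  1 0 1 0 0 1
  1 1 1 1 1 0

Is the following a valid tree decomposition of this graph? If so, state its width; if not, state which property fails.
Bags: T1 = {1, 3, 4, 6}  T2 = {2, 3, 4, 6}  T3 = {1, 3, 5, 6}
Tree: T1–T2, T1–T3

Every vertex of G appears in some bag (union = {1, 2, 3, 4, 5, 6}); every edge is covered by a bag; and for each vertex v the set of bags containing v is connected in the bag tree. The decomposition is therefore valid. The largest bag has 4 vertices, so the width is 3.

Yes; width 3.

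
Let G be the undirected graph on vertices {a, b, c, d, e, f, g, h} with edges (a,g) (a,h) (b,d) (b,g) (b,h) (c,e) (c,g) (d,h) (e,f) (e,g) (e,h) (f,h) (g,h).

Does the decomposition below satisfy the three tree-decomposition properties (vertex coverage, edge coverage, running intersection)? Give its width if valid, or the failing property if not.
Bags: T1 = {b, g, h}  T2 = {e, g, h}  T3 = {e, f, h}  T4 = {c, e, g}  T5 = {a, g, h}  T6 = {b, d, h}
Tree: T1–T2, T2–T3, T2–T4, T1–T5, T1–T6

Yes; width 2.

Vertex coverage: the bags together contain {a, b, c, d, e, f, g, h}, the full vertex set. Edge coverage: each edge of G has both endpoints in at least one bag. Running intersection: for every vertex, the bags containing it form a connected subtree. All three properties hold, so this is a valid tree decomposition of width max|bag| − 1 = 2, and hence tw(G) ≤ 2.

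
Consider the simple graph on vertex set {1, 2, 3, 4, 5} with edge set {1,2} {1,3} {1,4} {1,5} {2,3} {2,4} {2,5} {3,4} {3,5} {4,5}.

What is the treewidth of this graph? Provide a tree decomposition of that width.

With just one bag of size 5, the width is 5 − 1 = 4, so tw(G) ≤ 4. For the lower bound, the 5 vertices {1, 2, 3, 4, 5} are pairwise adjacent, and any tree decomposition puts a clique entirely inside one bag — forcing width ≥ 4. Combining the bounds, tw(G) = 4.

Treewidth 4.
Bags: B1 = {1, 2, 3, 4, 5}
Tree: (single bag)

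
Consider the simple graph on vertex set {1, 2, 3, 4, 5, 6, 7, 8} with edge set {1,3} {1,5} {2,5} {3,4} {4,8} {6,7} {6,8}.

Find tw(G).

1

A width-1 tree decomposition is:
Bags: B1 = {6, 7}  B2 = {6, 8}  B3 = {4, 8}  B4 = {3, 4}  B5 = {1, 3}  B6 = {1, 5}  B7 = {2, 5}
Tree: B1–B2, B2–B3, B3–B4, B4–B5, B5–B6, B6–B7
The largest bag has 2 vertices, giving width 1; this decomposition certifies tw(G) ≤ 1. Since G has at least one edge (e.g. 7–6), it is not an edgeless graph, so tw(G) ≥ 1. Therefore the treewidth is 1.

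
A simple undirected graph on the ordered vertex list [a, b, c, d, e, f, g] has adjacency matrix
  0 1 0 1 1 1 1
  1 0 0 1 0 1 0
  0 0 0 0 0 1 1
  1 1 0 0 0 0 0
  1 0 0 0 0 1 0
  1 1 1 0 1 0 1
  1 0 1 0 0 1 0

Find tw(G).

2

A width-2 tree decomposition is:
Bags: B1 = {a, b, f}  B2 = {a, f, g}  B3 = {a, e, f}  B4 = {c, f, g}  B5 = {a, b, d}
Tree: B1–B2, B2–B3, B2–B4, B1–B5
Each bag holds 3 vertices, so the decomposition has width 2, which upper-bounds the treewidth. Conversely, {a, b, d} is a clique of size 3, and the vertices of any clique must share a bag in every tree decomposition; so some bag has ≥ 3 vertices and tw(G) ≥ 2. Hence tw(G) = 2 exactly.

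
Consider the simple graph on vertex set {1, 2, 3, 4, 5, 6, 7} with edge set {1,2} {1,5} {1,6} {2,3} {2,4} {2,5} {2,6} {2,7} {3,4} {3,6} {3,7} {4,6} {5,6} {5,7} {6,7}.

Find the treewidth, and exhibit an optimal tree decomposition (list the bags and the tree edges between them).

The largest bag has 4 vertices, giving width 3; this decomposition certifies tw(G) ≤ 3. Conversely, {1, 2, 5, 6} is a clique of size 4, and the vertices of any clique must share a bag in every tree decomposition; so some bag has ≥ 4 vertices and tw(G) ≥ 3. Combining the bounds, tw(G) = 3.

Treewidth 3.
One such decomposition:
Bags: B1 = {2, 3, 6, 7}  B2 = {2, 5, 6, 7}  B3 = {2, 3, 4, 6}  B4 = {1, 2, 5, 6}
Tree: B1–B2, B1–B3, B2–B4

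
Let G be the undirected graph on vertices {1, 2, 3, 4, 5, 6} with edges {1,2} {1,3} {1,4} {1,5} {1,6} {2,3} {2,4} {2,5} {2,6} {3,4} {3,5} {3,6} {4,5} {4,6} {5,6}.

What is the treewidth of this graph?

5

A width-5 tree decomposition is:
Bags: B1 = {1, 2, 3, 4, 5, 6}
Tree: (single bag)
With just one bag of size 6, the width is 6 − 1 = 5, so tw(G) ≤ 5. On the other hand G contains the 6-clique {1, 2, 3, 4, 5, 6}. A clique must lie in a single bag of any decomposition, so no decomposition can have width below 5. Therefore the treewidth is 5.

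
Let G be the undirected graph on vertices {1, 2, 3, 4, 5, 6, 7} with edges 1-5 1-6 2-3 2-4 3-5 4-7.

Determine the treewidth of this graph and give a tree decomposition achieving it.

Treewidth 1.
One such decomposition:
Bags: B1 = {1, 6}  B2 = {1, 5}  B3 = {3, 5}  B4 = {2, 3}  B5 = {2, 4}  B6 = {4, 7}
Tree: B1–B2, B2–B3, B3–B4, B4–B5, B5–B6

The largest bag has 2 vertices, giving width 1; this decomposition certifies tw(G) ≤ 1. Since G has at least one edge (e.g. 6–1), it is not an edgeless graph, so tw(G) ≥ 1. Combining the bounds, tw(G) = 1.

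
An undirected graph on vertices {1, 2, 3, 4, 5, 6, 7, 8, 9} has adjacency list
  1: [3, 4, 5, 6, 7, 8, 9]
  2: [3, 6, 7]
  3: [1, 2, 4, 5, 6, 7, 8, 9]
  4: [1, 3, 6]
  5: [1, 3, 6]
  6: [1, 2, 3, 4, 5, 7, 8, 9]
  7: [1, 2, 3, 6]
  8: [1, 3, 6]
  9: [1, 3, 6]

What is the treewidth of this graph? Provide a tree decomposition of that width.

Treewidth 3.
One optimal decomposition is:
Bags: B1 = {1, 3, 6, 8}  B2 = {1, 3, 6, 7}  B3 = {2, 3, 6, 7}  B4 = {1, 3, 6, 9}  B5 = {1, 3, 5, 6}  B6 = {1, 3, 4, 6}
Tree: B1–B2, B2–B3, B2–B4, B2–B5, B1–B6

Every bag has size at most 4, so the width is 4 − 1 = 3 and tw(G) ≤ 3. For the lower bound, the 4 vertices {1, 3, 4, 6} are pairwise adjacent, and any tree decomposition puts a clique entirely inside one bag — forcing width ≥ 3. Hence tw(G) = 3 exactly.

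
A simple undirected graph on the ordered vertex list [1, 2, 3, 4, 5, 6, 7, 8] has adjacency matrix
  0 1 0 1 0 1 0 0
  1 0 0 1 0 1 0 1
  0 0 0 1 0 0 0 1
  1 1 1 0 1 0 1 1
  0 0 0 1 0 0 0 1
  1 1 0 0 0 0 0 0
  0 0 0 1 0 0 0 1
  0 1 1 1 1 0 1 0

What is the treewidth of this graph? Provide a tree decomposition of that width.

Treewidth 2.
One optimal decomposition is:
Bags: B1 = {2, 4, 8}  B2 = {4, 5, 8}  B3 = {1, 2, 4}  B4 = {3, 4, 8}  B5 = {1, 2, 6}  B6 = {4, 7, 8}
Tree: B1–B2, B1–B3, B2–B4, B3–B5, B4–B6

The largest bag has 3 vertices, giving width 2; this decomposition certifies tw(G) ≤ 2. On the other hand G contains the 3-clique {2, 4, 8}. A clique must lie in a single bag of any decomposition, so no decomposition can have width below 2. Hence tw(G) = 2 exactly.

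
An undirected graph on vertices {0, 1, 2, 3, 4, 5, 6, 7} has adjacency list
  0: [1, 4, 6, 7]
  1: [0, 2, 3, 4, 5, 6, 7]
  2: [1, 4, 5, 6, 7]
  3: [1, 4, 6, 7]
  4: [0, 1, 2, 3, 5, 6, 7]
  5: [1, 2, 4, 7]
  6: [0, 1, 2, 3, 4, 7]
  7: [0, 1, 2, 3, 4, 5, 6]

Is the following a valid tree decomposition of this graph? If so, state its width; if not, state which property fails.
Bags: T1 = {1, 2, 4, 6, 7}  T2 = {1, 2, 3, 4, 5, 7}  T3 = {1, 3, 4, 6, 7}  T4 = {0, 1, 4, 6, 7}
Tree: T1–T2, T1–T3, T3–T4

A tree decomposition must satisfy three properties: every vertex lies in some bag; for every edge, both endpoints lie together in some bag; and for every vertex, the bags containing it form a connected subtree. Here bags containing vertex 3 are not connected in the tree, so the decomposition is invalid.

No — bags containing vertex 3 are not connected in the tree.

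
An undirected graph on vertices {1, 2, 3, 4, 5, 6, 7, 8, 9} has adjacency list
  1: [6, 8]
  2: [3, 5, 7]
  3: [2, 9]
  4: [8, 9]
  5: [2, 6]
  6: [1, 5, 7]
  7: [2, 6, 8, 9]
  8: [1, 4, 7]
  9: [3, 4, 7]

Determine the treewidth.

3

A width-3 tree decomposition is:
Bags: B1 = {1, 4, 8, 9}  B2 = {1, 7, 8, 9}  B3 = {1, 6, 7, 9}  B4 = {3, 6, 7, 9}  B5 = {2, 3, 6, 7}  B6 = {2, 3, 5, 6}
Tree: B1–B2, B2–B3, B3–B4, B4–B5, B5–B6
Each bag holds 4 vertices, so the decomposition has width 3, which upper-bounds the treewidth. For the lower bound: the 4 vertex sets {1,4,8}, {9}, {7}, {2,3,5,6} are disjoint, each induces a connected subgraph, and every pair is joined by at least one edge of G. Contracting each set to a single vertex therefore yields K_{4} as a minor, and since treewidth is minor-monotone, tw(G) ≥ tw(K_{4}) = 3. The upper and lower bounds meet at 3, so that is the treewidth.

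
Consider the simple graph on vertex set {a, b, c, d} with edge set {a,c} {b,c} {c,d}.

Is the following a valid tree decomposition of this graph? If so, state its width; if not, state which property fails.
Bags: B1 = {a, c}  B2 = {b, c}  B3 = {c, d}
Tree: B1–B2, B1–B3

Yes; width 1.

Vertex coverage: the bags together contain {a, b, c, d}, the full vertex set. Edge coverage: each edge of G has both endpoints in at least one bag. Running intersection: for every vertex, the bags containing it form a connected subtree. All three properties hold, so this is a valid tree decomposition of width max|bag| − 1 = 1, and hence tw(G) ≤ 1.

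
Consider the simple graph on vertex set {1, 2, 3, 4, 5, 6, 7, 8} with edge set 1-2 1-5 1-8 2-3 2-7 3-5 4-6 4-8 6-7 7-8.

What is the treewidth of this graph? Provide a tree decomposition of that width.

Treewidth 2.
One optimal decomposition is:
Bags: B1 = {2, 3, 5}  B2 = {1, 2, 5}  B3 = {1, 2, 7}  B4 = {1, 7, 8}  B5 = {6, 7, 8}  B6 = {4, 6, 8}
Tree: B1–B2, B2–B3, B3–B4, B4–B5, B5–B6

Each bag holds 3 vertices, so the decomposition has width 2, which upper-bounds the treewidth. For the lower bound, G contains the cycle 3–5–1–2–3, so G is not a forest; only forests have treewidth ≤ 1, hence tw(G) ≥ 2. Therefore the treewidth is 2.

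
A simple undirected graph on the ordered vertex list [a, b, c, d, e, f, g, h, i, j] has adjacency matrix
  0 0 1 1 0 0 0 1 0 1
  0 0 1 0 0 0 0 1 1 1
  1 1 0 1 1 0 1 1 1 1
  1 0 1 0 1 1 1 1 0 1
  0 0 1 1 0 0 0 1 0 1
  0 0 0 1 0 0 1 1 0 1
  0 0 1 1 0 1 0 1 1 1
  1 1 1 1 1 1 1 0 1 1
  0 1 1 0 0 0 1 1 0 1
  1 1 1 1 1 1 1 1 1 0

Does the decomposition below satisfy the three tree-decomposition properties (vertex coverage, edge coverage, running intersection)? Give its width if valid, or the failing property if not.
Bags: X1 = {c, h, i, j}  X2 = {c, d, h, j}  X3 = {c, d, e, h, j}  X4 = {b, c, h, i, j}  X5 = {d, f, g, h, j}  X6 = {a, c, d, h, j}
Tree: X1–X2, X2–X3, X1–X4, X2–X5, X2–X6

A tree decomposition must satisfy three properties: every vertex lies in some bag; for every edge, both endpoints lie together in some bag; and for every vertex, the bags containing it form a connected subtree. Here edge (g,c) lies in no bag, so the decomposition is invalid.

No — edge (g,c) lies in no bag.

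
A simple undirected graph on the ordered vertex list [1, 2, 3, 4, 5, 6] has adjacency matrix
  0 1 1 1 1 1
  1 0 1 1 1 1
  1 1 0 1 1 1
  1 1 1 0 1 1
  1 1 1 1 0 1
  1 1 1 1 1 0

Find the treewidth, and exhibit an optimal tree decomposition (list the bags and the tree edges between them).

Treewidth 5.
Bags: B1 = {1, 2, 3, 4, 5, 6}
Tree: (single bag)

With just one bag of size 6, the width is 6 − 1 = 5, so tw(G) ≤ 5. For the lower bound, the 6 vertices {1, 2, 3, 4, 5, 6} are pairwise adjacent, and any tree decomposition puts a clique entirely inside one bag — forcing width ≥ 5. The upper and lower bounds meet at 5, so that is the treewidth.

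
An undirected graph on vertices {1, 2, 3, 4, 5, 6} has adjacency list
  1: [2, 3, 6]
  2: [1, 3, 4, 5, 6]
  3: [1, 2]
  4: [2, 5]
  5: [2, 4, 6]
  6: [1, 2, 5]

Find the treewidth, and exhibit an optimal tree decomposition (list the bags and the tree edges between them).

The largest bag has 3 vertices, giving width 2; this decomposition certifies tw(G) ≤ 2. For the lower bound, the 3 vertices {1, 2, 3} are pairwise adjacent, and any tree decomposition puts a clique entirely inside one bag — forcing width ≥ 2. The upper and lower bounds meet at 2, so that is the treewidth.

Treewidth 2.
Bags: B1 = {1, 2, 6}  B2 = {1, 2, 3}  B3 = {2, 5, 6}  B4 = {2, 4, 5}
Tree: B1–B2, B1–B3, B3–B4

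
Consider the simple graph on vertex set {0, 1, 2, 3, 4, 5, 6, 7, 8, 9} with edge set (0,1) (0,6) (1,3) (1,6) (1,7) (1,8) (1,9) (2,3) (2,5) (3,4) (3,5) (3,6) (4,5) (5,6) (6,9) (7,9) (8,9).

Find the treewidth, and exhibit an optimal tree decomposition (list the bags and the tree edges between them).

The largest bag has 3 vertices, giving width 2; this decomposition certifies tw(G) ≤ 2. Conversely, {1, 8, 9} is a clique of size 3, and the vertices of any clique must share a bag in every tree decomposition; so some bag has ≥ 3 vertices and tw(G) ≥ 2. The upper and lower bounds meet at 2, so that is the treewidth.

Treewidth 2.
Bags: B1 = {3, 5, 6}  B2 = {1, 3, 6}  B3 = {2, 3, 5}  B4 = {1, 6, 9}  B5 = {0, 1, 6}  B6 = {1, 7, 9}  B7 = {3, 4, 5}  B8 = {1, 8, 9}
Tree: B1–B2, B1–B3, B2–B4, B4–B5, B4–B6, B1–B7, B6–B8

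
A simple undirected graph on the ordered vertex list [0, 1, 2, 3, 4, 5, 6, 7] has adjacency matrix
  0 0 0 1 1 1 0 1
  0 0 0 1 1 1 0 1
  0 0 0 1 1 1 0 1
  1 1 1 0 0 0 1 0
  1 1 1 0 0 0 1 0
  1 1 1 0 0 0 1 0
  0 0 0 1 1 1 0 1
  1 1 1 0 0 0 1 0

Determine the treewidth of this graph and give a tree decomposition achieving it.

Each bag holds 5 vertices, so the decomposition has width 4, which upper-bounds the treewidth. For the lower bound: the 5 vertex sets {3,6}, {1,5}, {0,4}, {7}, {2} are disjoint, each induces a connected subgraph, and every pair is joined by at least one edge of G. Contracting each set to a single vertex therefore yields K_{5} as a minor, and since treewidth is minor-monotone, tw(G) ≥ tw(K_{5}) = 4. Therefore the treewidth is 4.

Treewidth 4.
One optimal decomposition is:
Bags: B1 = {3, 4, 5, 6, 7}  B2 = {1, 3, 4, 5, 7}  B3 = {0, 3, 4, 5, 7}  B4 = {2, 3, 4, 5, 7}
Tree: B1–B2, B2–B3, B3–B4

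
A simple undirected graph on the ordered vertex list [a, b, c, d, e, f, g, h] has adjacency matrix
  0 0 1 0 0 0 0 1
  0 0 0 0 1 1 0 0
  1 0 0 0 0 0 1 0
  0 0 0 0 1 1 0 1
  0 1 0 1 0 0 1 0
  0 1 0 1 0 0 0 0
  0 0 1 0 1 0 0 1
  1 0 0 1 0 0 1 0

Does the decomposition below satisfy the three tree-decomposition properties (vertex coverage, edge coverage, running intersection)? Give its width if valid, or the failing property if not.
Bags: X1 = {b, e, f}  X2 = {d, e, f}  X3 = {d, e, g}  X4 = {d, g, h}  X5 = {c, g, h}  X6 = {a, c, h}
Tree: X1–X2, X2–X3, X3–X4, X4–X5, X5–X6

Vertex coverage: the bags together contain {a, b, c, d, e, f, g, h}, the full vertex set. Edge coverage: each edge of G has both endpoints in at least one bag. Running intersection: for every vertex, the bags containing it form a connected subtree. All three properties hold, so this is a valid tree decomposition of width max|bag| − 1 = 2, and hence tw(G) ≤ 2.

Yes; width 2.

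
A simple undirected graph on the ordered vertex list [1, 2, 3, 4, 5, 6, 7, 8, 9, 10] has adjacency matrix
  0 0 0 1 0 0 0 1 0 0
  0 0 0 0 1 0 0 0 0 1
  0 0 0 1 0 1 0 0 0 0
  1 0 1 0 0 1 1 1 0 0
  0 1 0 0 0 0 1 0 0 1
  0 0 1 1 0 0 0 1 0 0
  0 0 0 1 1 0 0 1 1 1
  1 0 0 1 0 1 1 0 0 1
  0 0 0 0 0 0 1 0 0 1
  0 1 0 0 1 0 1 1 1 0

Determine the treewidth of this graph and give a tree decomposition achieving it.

Every bag has size at most 3, so the width is 3 − 1 = 2 and tw(G) ≤ 2. Conversely, {2, 5, 10} is a clique of size 3, and the vertices of any clique must share a bag in every tree decomposition; so some bag has ≥ 3 vertices and tw(G) ≥ 2. Combining the bounds, tw(G) = 2.

Treewidth 2.
Bags: B1 = {4, 6, 8}  B2 = {4, 7, 8}  B3 = {7, 8, 10}  B4 = {7, 9, 10}  B5 = {5, 7, 10}  B6 = {1, 4, 8}  B7 = {2, 5, 10}  B8 = {3, 4, 6}
Tree: B1–B2, B2–B3, B3–B4, B3–B5, B2–B6, B5–B7, B1–B8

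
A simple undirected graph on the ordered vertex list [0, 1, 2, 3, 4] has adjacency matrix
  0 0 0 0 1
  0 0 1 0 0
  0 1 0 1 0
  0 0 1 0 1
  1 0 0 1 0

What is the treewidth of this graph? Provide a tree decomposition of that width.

Treewidth 1.
Bags: B1 = {1, 2}  B2 = {2, 3}  B3 = {3, 4}  B4 = {0, 4}
Tree: B1–B2, B2–B3, B3–B4

Each bag holds 2 vertices, so the decomposition has width 1, which upper-bounds the treewidth. Any graph with an edge has treewidth ≥ 1, and G has the edge 1–2. Therefore the treewidth is 1.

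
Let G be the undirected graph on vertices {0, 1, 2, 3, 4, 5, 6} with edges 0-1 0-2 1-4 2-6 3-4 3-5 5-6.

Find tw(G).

A width-2 tree decomposition is:
Bags: B1 = {0, 2, 6}  B2 = {0, 1, 6}  B3 = {1, 4, 6}  B4 = {3, 4, 6}  B5 = {3, 5, 6}
Tree: B1–B2, B2–B3, B3–B4, B4–B5
Every bag has size at most 3, so the width is 3 − 1 = 2 and tw(G) ≤ 2. Since 6–2–0–1–4–3–5–6 is a cycle in G, G is not acyclic. Forests are exactly the graphs of treewidth ≤ 1, so tw(G) ≥ 2. The upper and lower bounds meet at 2, so that is the treewidth.

2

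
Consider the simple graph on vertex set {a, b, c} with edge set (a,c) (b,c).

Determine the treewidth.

1

A width-1 tree decomposition is:
Bags: B1 = {b, c}  B2 = {a, c}
Tree: B1–B2
Each bag holds 2 vertices, so the decomposition has width 1, which upper-bounds the treewidth. Any graph with an edge has treewidth ≥ 1, and G has the edge c–b. Combining the bounds, tw(G) = 1.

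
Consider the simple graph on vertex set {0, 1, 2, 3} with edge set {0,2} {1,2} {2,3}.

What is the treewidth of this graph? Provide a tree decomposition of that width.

Each bag holds 2 vertices, so the decomposition has width 1, which upper-bounds the treewidth. Any graph with an edge has treewidth ≥ 1, and G has the edge 2–3. Therefore the treewidth is 1.

Treewidth 1.
One optimal decomposition is:
Bags: B1 = {2, 3}  B2 = {1, 2}  B3 = {0, 2}
Tree: B1–B2, B1–B3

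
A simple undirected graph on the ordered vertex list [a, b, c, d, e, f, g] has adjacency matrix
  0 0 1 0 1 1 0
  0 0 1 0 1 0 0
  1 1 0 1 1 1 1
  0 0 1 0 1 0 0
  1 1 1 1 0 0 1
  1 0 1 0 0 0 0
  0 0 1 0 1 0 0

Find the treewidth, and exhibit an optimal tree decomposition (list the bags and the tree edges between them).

Treewidth 2.
Bags: B1 = {a, c, e}  B2 = {c, d, e}  B3 = {a, c, f}  B4 = {b, c, e}  B5 = {c, e, g}
Tree: B1–B2, B1–B3, B2–B4, B1–B5

Each bag holds 3 vertices, so the decomposition has width 2, which upper-bounds the treewidth. Conversely, {c, d, e} is a clique of size 3, and the vertices of any clique must share a bag in every tree decomposition; so some bag has ≥ 3 vertices and tw(G) ≥ 2. Therefore the treewidth is 2.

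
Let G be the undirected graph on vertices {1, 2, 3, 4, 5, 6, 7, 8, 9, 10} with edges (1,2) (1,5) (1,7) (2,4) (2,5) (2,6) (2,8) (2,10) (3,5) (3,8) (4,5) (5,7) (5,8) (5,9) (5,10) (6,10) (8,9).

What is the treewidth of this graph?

2

A width-2 tree decomposition is:
Bags: B1 = {2, 4, 5}  B2 = {2, 5, 8}  B3 = {5, 8, 9}  B4 = {2, 5, 10}  B5 = {3, 5, 8}  B6 = {1, 2, 5}  B7 = {1, 5, 7}  B8 = {2, 6, 10}
Tree: B1–B2, B2–B3, B2–B4, B3–B5, B1–B6, B6–B7, B4–B8
Every bag has size at most 3, so the width is 3 − 1 = 2 and tw(G) ≤ 2. On the other hand G contains the 3-clique {5, 8, 9}. A clique must lie in a single bag of any decomposition, so no decomposition can have width below 2. Combining the bounds, tw(G) = 2.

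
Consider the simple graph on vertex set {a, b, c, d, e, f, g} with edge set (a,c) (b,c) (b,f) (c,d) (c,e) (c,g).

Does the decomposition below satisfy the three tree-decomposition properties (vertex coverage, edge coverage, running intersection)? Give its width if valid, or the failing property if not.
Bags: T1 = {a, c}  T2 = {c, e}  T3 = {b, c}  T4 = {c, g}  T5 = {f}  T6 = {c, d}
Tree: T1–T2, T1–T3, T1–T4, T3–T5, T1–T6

A tree decomposition must satisfy three properties: every vertex lies in some bag; for every edge, both endpoints lie together in some bag; and for every vertex, the bags containing it form a connected subtree. Here edge (b,f) lies in no bag, so the decomposition is invalid.

No — edge (b,f) lies in no bag.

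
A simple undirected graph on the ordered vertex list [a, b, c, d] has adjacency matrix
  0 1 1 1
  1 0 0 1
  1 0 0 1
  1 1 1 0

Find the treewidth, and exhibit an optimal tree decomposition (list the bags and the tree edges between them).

Every bag has size at most 3, so the width is 3 − 1 = 2 and tw(G) ≤ 2. On the other hand G contains the 3-clique {a, c, d}. A clique must lie in a single bag of any decomposition, so no decomposition can have width below 2. Hence tw(G) = 2 exactly.

Treewidth 2.
Bags: B1 = {a, c, d}  B2 = {a, b, d}
Tree: B1–B2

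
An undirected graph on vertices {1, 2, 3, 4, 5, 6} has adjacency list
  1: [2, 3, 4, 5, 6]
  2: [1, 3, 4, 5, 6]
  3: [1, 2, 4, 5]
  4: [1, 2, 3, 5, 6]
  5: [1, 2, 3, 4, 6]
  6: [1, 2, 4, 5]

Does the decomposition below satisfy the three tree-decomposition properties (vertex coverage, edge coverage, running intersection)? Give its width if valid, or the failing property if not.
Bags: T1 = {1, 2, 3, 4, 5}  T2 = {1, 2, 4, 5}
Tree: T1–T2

A tree decomposition must satisfy three properties: every vertex lies in some bag; for every edge, both endpoints lie together in some bag; and for every vertex, the bags containing it form a connected subtree. Here vertex 6 appears in no bag, so the decomposition is invalid.

No — vertex 6 appears in no bag.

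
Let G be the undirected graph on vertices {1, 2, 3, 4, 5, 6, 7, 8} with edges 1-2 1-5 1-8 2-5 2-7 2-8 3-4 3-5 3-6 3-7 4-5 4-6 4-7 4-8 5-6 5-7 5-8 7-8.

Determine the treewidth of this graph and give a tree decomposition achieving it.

The largest bag has 4 vertices, giving width 3; this decomposition certifies tw(G) ≤ 3. On the other hand G contains the 4-clique {1, 2, 5, 8}. A clique must lie in a single bag of any decomposition, so no decomposition can have width below 3. The upper and lower bounds meet at 3, so that is the treewidth.

Treewidth 3.
One such decomposition:
Bags: B1 = {2, 5, 7, 8}  B2 = {1, 2, 5, 8}  B3 = {4, 5, 7, 8}  B4 = {3, 4, 5, 7}  B5 = {3, 4, 5, 6}
Tree: B1–B2, B1–B3, B3–B4, B4–B5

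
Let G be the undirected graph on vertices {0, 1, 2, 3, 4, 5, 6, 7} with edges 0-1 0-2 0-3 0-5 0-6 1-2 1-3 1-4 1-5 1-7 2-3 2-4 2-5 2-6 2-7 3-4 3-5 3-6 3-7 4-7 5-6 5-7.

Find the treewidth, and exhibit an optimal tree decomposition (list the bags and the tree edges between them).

Treewidth 4.
Bags: B1 = {0, 1, 2, 3, 5}  B2 = {1, 2, 3, 5, 7}  B3 = {0, 2, 3, 5, 6}  B4 = {1, 2, 3, 4, 7}
Tree: B1–B2, B1–B3, B2–B4

The largest bag has 5 vertices, giving width 4; this decomposition certifies tw(G) ≤ 4. On the other hand G contains the 5-clique {1, 2, 3, 4, 7}. A clique must lie in a single bag of any decomposition, so no decomposition can have width below 4. Hence tw(G) = 4 exactly.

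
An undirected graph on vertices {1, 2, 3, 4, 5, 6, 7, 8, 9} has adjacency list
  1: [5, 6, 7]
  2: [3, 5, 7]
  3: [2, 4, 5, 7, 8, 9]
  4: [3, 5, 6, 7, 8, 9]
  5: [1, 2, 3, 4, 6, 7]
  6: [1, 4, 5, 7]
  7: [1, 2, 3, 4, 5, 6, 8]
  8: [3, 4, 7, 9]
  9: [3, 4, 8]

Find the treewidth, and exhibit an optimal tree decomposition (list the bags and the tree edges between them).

Treewidth 3.
Bags: B1 = {4, 5, 6, 7}  B2 = {1, 5, 6, 7}  B3 = {3, 4, 5, 7}  B4 = {2, 3, 5, 7}  B5 = {3, 4, 7, 8}  B6 = {3, 4, 8, 9}
Tree: B1–B2, B1–B3, B3–B4, B3–B5, B5–B6

The largest bag has 4 vertices, giving width 3; this decomposition certifies tw(G) ≤ 3. On the other hand G contains the 4-clique {3, 4, 8, 9}. A clique must lie in a single bag of any decomposition, so no decomposition can have width below 3. The upper and lower bounds meet at 3, so that is the treewidth.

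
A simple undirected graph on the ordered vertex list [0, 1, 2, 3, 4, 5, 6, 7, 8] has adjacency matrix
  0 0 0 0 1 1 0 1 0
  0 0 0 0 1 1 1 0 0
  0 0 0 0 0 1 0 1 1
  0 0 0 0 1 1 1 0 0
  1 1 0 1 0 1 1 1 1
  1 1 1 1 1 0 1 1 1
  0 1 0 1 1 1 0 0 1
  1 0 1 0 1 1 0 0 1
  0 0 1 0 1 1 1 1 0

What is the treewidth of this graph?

3

A width-3 tree decomposition is:
Bags: B1 = {4, 5, 7, 8}  B2 = {4, 5, 6, 8}  B3 = {1, 4, 5, 6}  B4 = {3, 4, 5, 6}  B5 = {2, 5, 7, 8}  B6 = {0, 4, 5, 7}
Tree: B1–B2, B2–B3, B3–B4, B1–B5, B1–B6
Every bag has size at most 4, so the width is 4 − 1 = 3 and tw(G) ≤ 3. On the other hand G contains the 4-clique {2, 5, 7, 8}. A clique must lie in a single bag of any decomposition, so no decomposition can have width below 3. The upper and lower bounds meet at 3, so that is the treewidth.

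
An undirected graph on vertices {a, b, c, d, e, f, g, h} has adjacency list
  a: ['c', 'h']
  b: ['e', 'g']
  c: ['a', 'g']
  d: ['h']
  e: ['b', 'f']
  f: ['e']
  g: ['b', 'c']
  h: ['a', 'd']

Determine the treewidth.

1

A width-1 tree decomposition is:
Bags: B1 = {d, h}  B2 = {a, h}  B3 = {a, c}  B4 = {c, g}  B5 = {b, g}  B6 = {b, e}  B7 = {e, f}
Tree: B1–B2, B2–B3, B3–B4, B4–B5, B5–B6, B6–B7
Every bag has size at most 2, so the width is 2 − 1 = 1 and tw(G) ≤ 1. G has an edge, so its treewidth is at least 1. Therefore the treewidth is 1.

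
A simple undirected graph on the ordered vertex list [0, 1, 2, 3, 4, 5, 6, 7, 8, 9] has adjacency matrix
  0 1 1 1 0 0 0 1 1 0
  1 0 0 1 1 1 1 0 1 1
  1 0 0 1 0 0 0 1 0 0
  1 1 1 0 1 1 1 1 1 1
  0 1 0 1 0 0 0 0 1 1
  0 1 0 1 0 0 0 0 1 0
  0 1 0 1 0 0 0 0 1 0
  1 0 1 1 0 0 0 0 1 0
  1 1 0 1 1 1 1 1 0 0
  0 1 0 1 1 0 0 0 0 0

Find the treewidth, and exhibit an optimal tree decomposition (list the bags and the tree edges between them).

Each bag holds 4 vertices, so the decomposition has width 3, which upper-bounds the treewidth. For the lower bound, the 4 vertices {0, 1, 3, 8} are pairwise adjacent, and any tree decomposition puts a clique entirely inside one bag — forcing width ≥ 3. The upper and lower bounds meet at 3, so that is the treewidth.

Treewidth 3.
Bags: B1 = {0, 1, 3, 8}  B2 = {0, 3, 7, 8}  B3 = {1, 3, 4, 8}  B4 = {1, 3, 5, 8}  B5 = {1, 3, 6, 8}  B6 = {0, 2, 3, 7}  B7 = {1, 3, 4, 9}
Tree: B1–B2, B1–B3, B3–B4, B4–B5, B2–B6, B3–B7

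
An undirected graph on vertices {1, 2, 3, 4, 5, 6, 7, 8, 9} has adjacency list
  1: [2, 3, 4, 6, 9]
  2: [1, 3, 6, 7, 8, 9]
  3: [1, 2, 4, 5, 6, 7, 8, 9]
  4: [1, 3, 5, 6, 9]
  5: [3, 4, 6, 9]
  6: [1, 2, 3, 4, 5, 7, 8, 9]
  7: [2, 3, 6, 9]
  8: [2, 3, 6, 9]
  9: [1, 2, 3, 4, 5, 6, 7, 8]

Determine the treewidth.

4

A width-4 tree decomposition is:
Bags: B1 = {2, 3, 6, 7, 9}  B2 = {1, 2, 3, 6, 9}  B3 = {1, 3, 4, 6, 9}  B4 = {2, 3, 6, 8, 9}  B5 = {3, 4, 5, 6, 9}
Tree: B1–B2, B2–B3, B1–B4, B3–B5
Each bag holds 5 vertices, so the decomposition has width 4, which upper-bounds the treewidth. For the lower bound, the 5 vertices {2, 3, 6, 8, 9} are pairwise adjacent, and any tree decomposition puts a clique entirely inside one bag — forcing width ≥ 4. Combining the bounds, tw(G) = 4.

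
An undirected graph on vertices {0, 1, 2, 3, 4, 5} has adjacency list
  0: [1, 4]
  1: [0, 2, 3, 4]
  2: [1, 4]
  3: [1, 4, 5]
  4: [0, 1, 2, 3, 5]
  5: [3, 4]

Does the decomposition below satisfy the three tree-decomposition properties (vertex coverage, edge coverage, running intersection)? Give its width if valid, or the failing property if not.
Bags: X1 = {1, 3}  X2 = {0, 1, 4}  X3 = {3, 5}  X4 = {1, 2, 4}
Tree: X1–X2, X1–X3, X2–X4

No — edge (4,3) lies in no bag.

A tree decomposition must satisfy three properties: every vertex lies in some bag; for every edge, both endpoints lie together in some bag; and for every vertex, the bags containing it form a connected subtree. Here edge (4,3) lies in no bag, so the decomposition is invalid.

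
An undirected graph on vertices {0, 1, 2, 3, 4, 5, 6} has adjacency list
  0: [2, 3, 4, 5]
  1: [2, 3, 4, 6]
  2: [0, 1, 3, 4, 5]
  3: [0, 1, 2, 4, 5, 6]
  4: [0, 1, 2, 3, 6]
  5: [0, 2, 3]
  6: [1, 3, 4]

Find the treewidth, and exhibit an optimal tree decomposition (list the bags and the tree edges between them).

Treewidth 3.
One such decomposition:
Bags: B1 = {0, 2, 3, 5}  B2 = {0, 2, 3, 4}  B3 = {1, 2, 3, 4}  B4 = {1, 3, 4, 6}
Tree: B1–B2, B2–B3, B3–B4

Each bag holds 4 vertices, so the decomposition has width 3, which upper-bounds the treewidth. Conversely, {0, 2, 3, 4} is a clique of size 4, and the vertices of any clique must share a bag in every tree decomposition; so some bag has ≥ 4 vertices and tw(G) ≥ 3. Therefore the treewidth is 3.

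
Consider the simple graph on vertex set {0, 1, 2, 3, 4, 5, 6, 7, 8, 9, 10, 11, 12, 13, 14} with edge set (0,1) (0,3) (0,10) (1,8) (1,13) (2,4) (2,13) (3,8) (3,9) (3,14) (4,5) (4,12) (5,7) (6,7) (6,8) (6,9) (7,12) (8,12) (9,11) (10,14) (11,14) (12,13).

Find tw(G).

3

A width-3 tree decomposition is:
Bags: B1 = {2, 4, 5, 7}  B2 = {2, 4, 7, 12}  B3 = {2, 7, 12, 13}  B4 = {6, 7, 12, 13}  B5 = {6, 8, 12, 13}  B6 = {1, 6, 8, 13}  B7 = {1, 6, 8, 9}  B8 = {1, 3, 8, 9}  B9 = {0, 1, 3, 9}  B10 = {0, 3, 9, 11}  B11 = {0, 3, 11, 14}  B12 = {0, 10, 11, 14}
Tree: B1–B2, B2–B3, B3–B4, B4–B5, B5–B6, B6–B7, B7–B8, B8–B9, B9–B10, B10–B11, B11–B12
The largest bag has 4 vertices, giving width 3; this decomposition certifies tw(G) ≤ 3. For the lower bound: the 4 vertex sets {2,4,5}, {7}, {12}, {1,6,8,13} are disjoint, each induces a connected subgraph, and every pair is joined by at least one edge of G. Contracting each set to a single vertex therefore yields K_{4} as a minor, and since treewidth is minor-monotone, tw(G) ≥ tw(K_{4}) = 3. Hence tw(G) = 3 exactly.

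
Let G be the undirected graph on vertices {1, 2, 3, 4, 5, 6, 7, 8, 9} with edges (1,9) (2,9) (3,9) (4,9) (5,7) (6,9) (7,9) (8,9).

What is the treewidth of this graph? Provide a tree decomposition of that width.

Treewidth 1.
One such decomposition:
Bags: B1 = {8, 9}  B2 = {4, 9}  B3 = {3, 9}  B4 = {2, 9}  B5 = {1, 9}  B6 = {7, 9}  B7 = {5, 7}  B8 = {6, 9}
Tree: B1–B2, B2–B3, B2–B4, B2–B5, B4–B6, B6–B7, B6–B8

Each bag holds 2 vertices, so the decomposition has width 1, which upper-bounds the treewidth. Since G has at least one edge (e.g. 8–9), it is not an edgeless graph, so tw(G) ≥ 1. Hence tw(G) = 1 exactly.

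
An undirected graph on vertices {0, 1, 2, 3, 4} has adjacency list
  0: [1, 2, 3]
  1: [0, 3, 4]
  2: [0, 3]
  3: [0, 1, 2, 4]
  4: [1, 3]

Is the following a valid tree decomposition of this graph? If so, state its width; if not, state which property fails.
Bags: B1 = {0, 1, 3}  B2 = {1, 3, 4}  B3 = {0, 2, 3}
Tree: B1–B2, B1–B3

Vertex coverage: the bags together contain {0, 1, 2, 3, 4}, the full vertex set. Edge coverage: each edge of G has both endpoints in at least one bag. Running intersection: for every vertex, the bags containing it form a connected subtree. All three properties hold, so this is a valid tree decomposition of width max|bag| − 1 = 2, and hence tw(G) ≤ 2.

Yes; width 2.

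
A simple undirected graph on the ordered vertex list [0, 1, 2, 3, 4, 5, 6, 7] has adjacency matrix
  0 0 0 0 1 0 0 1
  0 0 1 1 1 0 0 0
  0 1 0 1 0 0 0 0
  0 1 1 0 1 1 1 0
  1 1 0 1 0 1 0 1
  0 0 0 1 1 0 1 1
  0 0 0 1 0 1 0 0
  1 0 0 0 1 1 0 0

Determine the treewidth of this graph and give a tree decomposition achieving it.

Each bag holds 3 vertices, so the decomposition has width 2, which upper-bounds the treewidth. For the lower bound, the 3 vertices {0, 4, 7} are pairwise adjacent, and any tree decomposition puts a clique entirely inside one bag — forcing width ≥ 2. The upper and lower bounds meet at 2, so that is the treewidth.

Treewidth 2.
One such decomposition:
Bags: B1 = {3, 4, 5}  B2 = {4, 5, 7}  B3 = {0, 4, 7}  B4 = {1, 3, 4}  B5 = {1, 2, 3}  B6 = {3, 5, 6}
Tree: B1–B2, B2–B3, B1–B4, B4–B5, B1–B6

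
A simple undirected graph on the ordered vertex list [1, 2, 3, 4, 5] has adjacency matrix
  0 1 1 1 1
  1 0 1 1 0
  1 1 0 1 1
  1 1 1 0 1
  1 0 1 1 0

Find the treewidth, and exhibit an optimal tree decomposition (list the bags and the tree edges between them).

Treewidth 3.
One optimal decomposition is:
Bags: B1 = {1, 2, 3, 4}  B2 = {1, 3, 4, 5}
Tree: B1–B2

Every bag has size at most 4, so the width is 4 − 1 = 3 and tw(G) ≤ 3. For the lower bound, the 4 vertices {1, 2, 3, 4} are pairwise adjacent, and any tree decomposition puts a clique entirely inside one bag — forcing width ≥ 3. Hence tw(G) = 3 exactly.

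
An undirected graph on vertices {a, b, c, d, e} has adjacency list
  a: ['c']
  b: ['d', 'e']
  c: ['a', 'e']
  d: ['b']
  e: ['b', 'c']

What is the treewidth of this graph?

A width-1 tree decomposition is:
Bags: B1 = {a, c}  B2 = {c, e}  B3 = {b, e}  B4 = {b, d}
Tree: B1–B2, B2–B3, B3–B4
Each bag holds 2 vertices, so the decomposition has width 1, which upper-bounds the treewidth. Since G has at least one edge (e.g. a–c), it is not an edgeless graph, so tw(G) ≥ 1. Combining the bounds, tw(G) = 1.

1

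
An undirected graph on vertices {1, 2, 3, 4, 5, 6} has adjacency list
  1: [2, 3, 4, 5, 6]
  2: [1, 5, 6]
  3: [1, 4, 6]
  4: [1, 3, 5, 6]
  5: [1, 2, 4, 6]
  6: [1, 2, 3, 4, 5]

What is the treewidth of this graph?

3

A width-3 tree decomposition is:
Bags: B1 = {1, 4, 5, 6}  B2 = {1, 3, 4, 6}  B3 = {1, 2, 5, 6}
Tree: B1–B2, B1–B3
Each bag holds 4 vertices, so the decomposition has width 3, which upper-bounds the treewidth. Conversely, {1, 2, 5, 6} is a clique of size 4, and the vertices of any clique must share a bag in every tree decomposition; so some bag has ≥ 4 vertices and tw(G) ≥ 3. The upper and lower bounds meet at 3, so that is the treewidth.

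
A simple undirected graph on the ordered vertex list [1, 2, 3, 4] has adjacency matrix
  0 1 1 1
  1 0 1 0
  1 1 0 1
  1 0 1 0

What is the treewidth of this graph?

2

A width-2 tree decomposition is:
Bags: B1 = {1, 2, 3}  B2 = {1, 3, 4}
Tree: B1–B2
The largest bag has 3 vertices, giving width 2; this decomposition certifies tw(G) ≤ 2. On the other hand G contains the 3-clique {1, 2, 3}. A clique must lie in a single bag of any decomposition, so no decomposition can have width below 2. Combining the bounds, tw(G) = 2.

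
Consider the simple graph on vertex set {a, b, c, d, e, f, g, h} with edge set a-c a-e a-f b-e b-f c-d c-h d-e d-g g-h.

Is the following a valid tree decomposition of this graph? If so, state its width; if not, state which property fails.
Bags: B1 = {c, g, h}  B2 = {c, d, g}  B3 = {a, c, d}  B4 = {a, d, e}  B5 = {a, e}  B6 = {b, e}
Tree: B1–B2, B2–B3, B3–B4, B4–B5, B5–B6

A tree decomposition must satisfy three properties: every vertex lies in some bag; for every edge, both endpoints lie together in some bag; and for every vertex, the bags containing it form a connected subtree. Here vertex f appears in no bag, so the decomposition is invalid.

No — vertex f appears in no bag.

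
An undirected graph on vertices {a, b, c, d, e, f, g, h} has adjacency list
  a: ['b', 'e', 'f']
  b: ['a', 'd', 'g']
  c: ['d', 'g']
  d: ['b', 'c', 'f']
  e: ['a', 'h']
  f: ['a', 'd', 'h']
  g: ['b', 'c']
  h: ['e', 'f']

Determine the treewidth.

A width-2 tree decomposition is:
Bags: B1 = {c, d, g}  B2 = {b, d, g}  B3 = {b, d, f}  B4 = {a, b, f}  B5 = {a, f, h}  B6 = {a, e, h}
Tree: B1–B2, B2–B3, B3–B4, B4–B5, B5–B6
Each bag holds 3 vertices, so the decomposition has width 2, which upper-bounds the treewidth. The edges c–g–b–d–c form a cycle, so G is not a tree and its treewidth is at least 2. Therefore the treewidth is 2.

2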